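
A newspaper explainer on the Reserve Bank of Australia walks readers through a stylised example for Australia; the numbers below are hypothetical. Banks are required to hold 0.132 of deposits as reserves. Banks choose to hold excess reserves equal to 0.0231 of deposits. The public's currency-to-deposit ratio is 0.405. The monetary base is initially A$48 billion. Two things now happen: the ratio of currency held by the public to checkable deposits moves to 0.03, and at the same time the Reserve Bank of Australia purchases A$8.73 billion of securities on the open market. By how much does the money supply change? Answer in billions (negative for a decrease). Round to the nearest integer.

A$195 billion

Before: m₁ = (1 + 0.405) / (0.132 + 0.0231 + 0.405) ≈ 2.5085, MB₁ = 48, so M₁ = 2.5085 × 48 = 120.408 billion.
After: m₂ = (1 + 0.03) / (0.132 + 0.0231 + 0.03) ≈ 5.5646, MB₂ = 48 + 8.73 = 56.73, so M₂ = 5.5646 × 56.73 ≈ 315.6798 billion.
ΔM = M₂ − M₁ = 315.6798 − 120.408 = 195.2718 billion.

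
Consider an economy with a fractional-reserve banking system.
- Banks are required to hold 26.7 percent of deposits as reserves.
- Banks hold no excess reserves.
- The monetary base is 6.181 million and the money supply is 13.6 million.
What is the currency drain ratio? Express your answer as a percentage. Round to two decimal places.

Using m = M/MB = 13.6/6.181 ≈ 2.200291. From m = (1 + c)/(c + rr + e), rearranging gives 1 + c = m·(c + rr + e), so c·(1 − m) = m·(rr + e) − 1.
Hence c = [m·(rr + e) − 1]/(1 − m) = [2.200291 × (0.267 + 0) − 1] / (1 − 2.200291) ≈ 0.343685.

34.37%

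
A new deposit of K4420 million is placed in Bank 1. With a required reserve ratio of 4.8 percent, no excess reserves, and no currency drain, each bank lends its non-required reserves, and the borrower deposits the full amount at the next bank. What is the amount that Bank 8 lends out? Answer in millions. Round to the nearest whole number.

Each bank lends a fraction (1 − rr) = 0.9520 of the deposit it receives, so Bank 8 receives 4420·0.9520^7 and lends 4420·0.9520^8 ≈ 2982.0702 million.

K2982 million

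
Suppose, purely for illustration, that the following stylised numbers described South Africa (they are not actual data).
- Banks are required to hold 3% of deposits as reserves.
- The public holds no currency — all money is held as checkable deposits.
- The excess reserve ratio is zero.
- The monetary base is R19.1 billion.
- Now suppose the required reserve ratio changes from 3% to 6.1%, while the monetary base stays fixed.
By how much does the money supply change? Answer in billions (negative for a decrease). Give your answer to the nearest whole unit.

-324 billion

Initially m₁ = 1 / (0.03) ≈ 33.3333, so M₁ = 33.3333 × 19.1 ≈ 636.666 billion.
After the change m₂ = 1 / (0.061) ≈ 16.3934, so M₂ = 16.3934 × 19.1 ≈ 313.1139 billion.
ΔM = M₂ − M₁ = 313.1139 − 636.666 = -323.5521 billion.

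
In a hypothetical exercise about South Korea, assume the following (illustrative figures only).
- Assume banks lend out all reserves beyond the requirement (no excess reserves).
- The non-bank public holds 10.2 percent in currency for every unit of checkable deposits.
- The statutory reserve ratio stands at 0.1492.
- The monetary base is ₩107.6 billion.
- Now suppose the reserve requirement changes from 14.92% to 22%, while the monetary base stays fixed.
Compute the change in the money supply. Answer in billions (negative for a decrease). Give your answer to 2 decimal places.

Initially m₁ = (1 + 0.102) / (0.1492 + 0.102) ≈ 4.386943, so M₁ = 4.386943 × 107.6 ≈ 472.0351 billion.
After the change m₂ = (1 + 0.102) / (0.22 + 0.102) ≈ 3.422360, so M₂ = 3.422360 × 107.6 ≈ 368.2459 billion.
ΔM = M₂ − M₁ = 368.2459 − 472.0351 = -103.7892 billion.

-103.79 billion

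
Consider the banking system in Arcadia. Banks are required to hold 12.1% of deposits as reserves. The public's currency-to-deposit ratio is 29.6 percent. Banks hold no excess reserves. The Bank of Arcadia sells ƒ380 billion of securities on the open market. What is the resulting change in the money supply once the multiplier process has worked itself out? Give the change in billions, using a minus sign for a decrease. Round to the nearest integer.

The money multiplier is m = (1 + c) / (rr + c) = (1 + 0.296) / (0.121 + 0.296) ≈ 3.1079.
The sale removes 380 billion of base, so ΔM = m × ΔMB = 3.1079 × (−380) = -1181.002 billion.

-1181 billion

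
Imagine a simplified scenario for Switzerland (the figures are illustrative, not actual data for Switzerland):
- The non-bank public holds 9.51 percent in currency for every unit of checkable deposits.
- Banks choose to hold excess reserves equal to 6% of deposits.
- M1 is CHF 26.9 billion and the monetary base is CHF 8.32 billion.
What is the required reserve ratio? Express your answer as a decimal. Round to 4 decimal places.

Using m = M/MB = 26.9/8.32 ≈ 3.233173. Since m = (1 + c)/(c + rr + e), the denominator satisfies c + rr + e = (1 + c)/m = (1 + 0.0951) / 3.233173 ≈ 0.338708.
With c = 0.0951 and e = 0.06, the required reserve ratio is 0.338708 − 0.0951 − 0.06 = 0.183608.

0.1836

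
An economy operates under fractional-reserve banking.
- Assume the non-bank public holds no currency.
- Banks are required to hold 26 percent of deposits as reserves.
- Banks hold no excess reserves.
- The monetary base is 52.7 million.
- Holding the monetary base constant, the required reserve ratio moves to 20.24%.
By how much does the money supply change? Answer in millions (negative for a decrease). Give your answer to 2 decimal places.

57.68 million

Initially m₁ = 1 / (0.26) ≈ 3.84615, so M₁ = 3.84615 × 52.7 ≈ 202.6921 million.
After the change m₂ = 1 / (0.2024) ≈ 4.94071, so M₂ = 4.94071 × 52.7 ≈ 260.3754 million.
ΔM = M₂ − M₁ = 260.3754 − 202.6921 = 57.6833 million.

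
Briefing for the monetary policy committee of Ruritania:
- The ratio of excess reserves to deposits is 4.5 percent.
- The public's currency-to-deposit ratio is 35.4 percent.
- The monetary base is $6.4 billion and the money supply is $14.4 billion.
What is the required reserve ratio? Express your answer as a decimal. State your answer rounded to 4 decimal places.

Using m = M/MB = 14.4/6.4 = 2.250000. Since m = (1 + c)/(c + rr + e), the denominator satisfies c + rr + e = (1 + c)/m = (1 + 0.354) / 2.250000 ≈ 0.601778.
With c = 0.354 and e = 0.045, the required reserve ratio is 0.601778 − 0.354 − 0.045 = 0.202778.

0.2028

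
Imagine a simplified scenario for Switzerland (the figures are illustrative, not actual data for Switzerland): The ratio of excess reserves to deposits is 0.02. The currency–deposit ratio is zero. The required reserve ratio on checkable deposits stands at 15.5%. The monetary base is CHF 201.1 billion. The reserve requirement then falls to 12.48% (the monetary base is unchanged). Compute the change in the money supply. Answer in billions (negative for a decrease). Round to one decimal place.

CHF 239.7 billion

Initially m₁ = 1 / (0.155 + 0.02) ≈ 5.71429, so M₁ = 5.71429 × 201.1 ≈ 1149.1437 billion.
After the change m₂ = 1 / (0.1248 + 0.02) ≈ 6.90608, so M₂ = 6.90608 × 201.1 ≈ 1388.8127 billion.
ΔM = M₂ − M₁ = 1388.8127 − 1149.1437 = 239.669 billion.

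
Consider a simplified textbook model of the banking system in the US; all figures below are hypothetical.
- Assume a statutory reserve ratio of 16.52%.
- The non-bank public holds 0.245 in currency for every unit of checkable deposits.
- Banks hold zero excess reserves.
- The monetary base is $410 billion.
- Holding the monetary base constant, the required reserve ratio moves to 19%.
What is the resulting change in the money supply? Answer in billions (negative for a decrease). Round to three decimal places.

-70.945 billion

Initially m₁ = (1 + 0.245) / (0.1652 + 0.245) ≈ 3.0351048, so M₁ = 3.0351048 × 410 ≈ 1244.393 billion.
After the change m₂ = (1 + 0.245) / (0.19 + 0.245) ≈ 2.8620690, so M₂ = 2.8620690 × 410 ≈ 1173.4483 billion.
ΔM = M₂ − M₁ = 1173.4483 − 1244.393 = -70.9447 billion.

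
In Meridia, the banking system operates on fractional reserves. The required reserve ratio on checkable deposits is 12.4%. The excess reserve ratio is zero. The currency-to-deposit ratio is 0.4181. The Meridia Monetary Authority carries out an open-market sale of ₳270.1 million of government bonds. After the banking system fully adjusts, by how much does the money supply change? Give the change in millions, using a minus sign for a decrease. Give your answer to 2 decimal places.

The money multiplier is m = (1 + c) / (rr + c) = (1 + 0.4181) / (0.124 + 0.4181) ≈ 2.615938.
The sale removes 270.1 million of base, so ΔM = m × ΔMB = 2.615938 × (−270.1) ≈ -706.5649 million.

-706.56 million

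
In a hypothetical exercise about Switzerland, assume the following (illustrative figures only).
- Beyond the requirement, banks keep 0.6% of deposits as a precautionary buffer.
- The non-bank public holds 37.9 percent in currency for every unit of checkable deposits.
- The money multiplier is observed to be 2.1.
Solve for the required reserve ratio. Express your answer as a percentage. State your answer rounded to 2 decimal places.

27.17%

Using m = 2.1. Since m = (1 + c)/(c + rr + e), the denominator satisfies c + rr + e = (1 + c)/m = (1 + 0.379) / 2.1 ≈ 0.656667.
With c = 0.379 and e = 0.006, the required reserve ratio is 0.656667 − 0.379 − 0.006 = 0.271667.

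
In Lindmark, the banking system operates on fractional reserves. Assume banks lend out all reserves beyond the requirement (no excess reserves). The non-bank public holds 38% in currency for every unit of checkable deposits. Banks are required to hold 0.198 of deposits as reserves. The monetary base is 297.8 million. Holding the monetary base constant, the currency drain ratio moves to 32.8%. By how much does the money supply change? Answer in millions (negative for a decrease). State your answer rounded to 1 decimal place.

40.8 million

Initially m₁ = (1 + 0.38) / (0.198 + 0.38) ≈ 2.38754, so M₁ = 2.38754 × 297.8 ≈ 711.0094 million.
After the change m₂ = (1 + 0.328) / (0.198 + 0.328) ≈ 2.52471, so M₂ = 2.52471 × 297.8 ≈ 751.8586 million.
ΔM = M₂ − M₁ = 751.8586 − 711.0094 = 40.8492 million.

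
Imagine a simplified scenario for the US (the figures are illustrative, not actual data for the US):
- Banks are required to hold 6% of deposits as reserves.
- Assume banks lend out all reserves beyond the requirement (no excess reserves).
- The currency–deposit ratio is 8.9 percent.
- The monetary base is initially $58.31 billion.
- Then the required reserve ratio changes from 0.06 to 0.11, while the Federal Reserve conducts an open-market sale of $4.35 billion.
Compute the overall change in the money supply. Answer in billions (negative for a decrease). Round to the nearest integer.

Before: m₁ = (1 + 0.089) / (0.06 + 0.089) ≈ 7.3087, MB₁ = 58.31, so M₁ = 7.3087 × 58.31 ≈ 426.1703 billion.
After: m₂ = (1 + 0.089) / (0.11 + 0.089) ≈ 5.4724, MB₂ = 58.31 − 4.35 = 53.96, so M₂ = 5.4724 × 53.96 ≈ 295.2907 billion.
ΔM = M₂ − M₁ = 295.2907 − 426.1703 = -130.8796 billion.

-131 billion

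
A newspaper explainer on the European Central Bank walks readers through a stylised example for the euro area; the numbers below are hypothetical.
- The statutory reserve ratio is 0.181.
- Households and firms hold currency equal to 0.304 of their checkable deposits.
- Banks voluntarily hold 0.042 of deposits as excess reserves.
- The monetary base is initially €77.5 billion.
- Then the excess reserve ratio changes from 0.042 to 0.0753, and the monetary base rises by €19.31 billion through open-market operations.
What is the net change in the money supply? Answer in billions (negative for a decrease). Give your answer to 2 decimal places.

€33.54 billion

Before: m₁ = (1 + 0.304) / (0.181 + 0.042 + 0.304) ≈ 2.47438, MB₁ = 77.5, so M₁ = 2.47438 × 77.5 ≈ 191.7645 billion.
After: m₂ = (1 + 0.304) / (0.181 + 0.0753 + 0.304) ≈ 2.32732, MB₂ = 77.5 + 19.31 = 96.81, so M₂ = 2.32732 × 96.81 ≈ 225.3078 billion.
ΔM = M₂ − M₁ = 225.3078 − 191.7645 = 33.5433 billion.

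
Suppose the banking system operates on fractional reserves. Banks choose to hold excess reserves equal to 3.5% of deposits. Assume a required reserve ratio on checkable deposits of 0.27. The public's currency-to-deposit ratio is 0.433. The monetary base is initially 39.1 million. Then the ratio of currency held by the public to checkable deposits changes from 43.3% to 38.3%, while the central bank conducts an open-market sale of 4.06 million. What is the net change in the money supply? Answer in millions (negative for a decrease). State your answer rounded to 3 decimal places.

Before: m₁ = (1 + 0.433) / (0.27 + 0.035 + 0.433) ≈ 1.941734, MB₁ = 39.1, so M₁ = 1.941734 × 39.1 ≈ 75.9218 million.
After: m₂ = (1 + 0.383) / (0.27 + 0.035 + 0.383) ≈ 2.010174, MB₂ = 39.1 − 4.06 = 35.04, so M₂ = 2.010174 × 35.04 ≈ 70.4365 million.
ΔM = M₂ − M₁ = 70.4365 − 75.9218 = -5.4853 million.

-5.485 million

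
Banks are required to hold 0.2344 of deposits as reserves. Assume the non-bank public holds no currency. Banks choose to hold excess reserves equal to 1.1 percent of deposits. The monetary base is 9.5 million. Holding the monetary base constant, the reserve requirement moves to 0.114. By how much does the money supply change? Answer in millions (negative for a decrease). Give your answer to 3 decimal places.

Initially m₁ = 1 / (0.2344 + 0.011) ≈ 4.07498, so M₁ = 4.07498 × 9.5 ≈ 38.7123 million.
After the change m₂ = 1 / (0.114 + 0.011) = 8, so M₂ = 8 × 9.5 = 76 million.
ΔM = M₂ − M₁ = 76 − 38.7123 = 37.2877 million.

37.288 million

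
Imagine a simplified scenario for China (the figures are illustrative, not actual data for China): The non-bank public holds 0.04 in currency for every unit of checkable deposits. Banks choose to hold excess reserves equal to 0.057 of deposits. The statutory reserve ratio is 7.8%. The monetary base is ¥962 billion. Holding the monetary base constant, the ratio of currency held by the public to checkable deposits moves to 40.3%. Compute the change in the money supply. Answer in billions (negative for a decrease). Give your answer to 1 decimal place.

Initially m₁ = (1 + 0.04) / (0.078 + 0.057 + 0.04) ≈ 5.94286, so M₁ = 5.94286 × 962 ≈ 5717.0313 billion.
After the change m₂ = (1 + 0.403) / (0.078 + 0.057 + 0.403) ≈ 2.60781, so M₂ = 2.60781 × 962 ≈ 2508.7132 billion.
ΔM = M₂ − M₁ = 2508.7132 − 5717.0313 = -3208.3181 billion.

-3208.3 billion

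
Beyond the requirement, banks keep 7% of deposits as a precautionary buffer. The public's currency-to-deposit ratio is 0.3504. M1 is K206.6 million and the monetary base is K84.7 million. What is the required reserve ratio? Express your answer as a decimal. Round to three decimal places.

0.133

Using m = M/MB = 206.6/84.7 ≈ 2.439197. Since m = (1 + c)/(c + rr + e), the denominator satisfies c + rr + e = (1 + c)/m = (1 + 0.3504) / 2.439197 ≈ 0.553625.
With c = 0.3504 and e = 0.07, the required reserve ratio is 0.553625 − 0.3504 − 0.07 = 0.133225.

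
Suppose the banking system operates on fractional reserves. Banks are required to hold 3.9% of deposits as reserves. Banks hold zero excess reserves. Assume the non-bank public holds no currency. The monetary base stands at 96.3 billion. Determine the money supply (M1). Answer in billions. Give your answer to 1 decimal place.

2469.2 billion

With no currency drain or excess reserves, the money multiplier is m = 1/rr = 1/0.039 ≈ 25.6410.
Money supply M = m × MB = 25.6410 × 96.3 = 2469.2283 billion.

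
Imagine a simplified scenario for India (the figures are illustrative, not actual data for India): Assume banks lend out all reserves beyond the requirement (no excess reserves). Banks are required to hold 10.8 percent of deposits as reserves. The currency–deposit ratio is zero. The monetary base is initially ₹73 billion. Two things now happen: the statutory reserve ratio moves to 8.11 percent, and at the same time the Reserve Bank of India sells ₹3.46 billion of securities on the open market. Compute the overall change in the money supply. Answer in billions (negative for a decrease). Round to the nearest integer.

₹182 billion

Before: m₁ = 1 / (0.108) ≈ 9.2593, MB₁ = 73, so M₁ = 9.2593 × 73 = 675.9289 billion.
After: m₂ = 1 / (0.0811) ≈ 12.3305, MB₂ = 73 − 3.46 = 69.54, so M₂ = 12.3305 × 69.54 ≈ 857.463 billion.
ΔM = M₂ − M₁ = 857.463 − 675.9289 = 181.5341 billion.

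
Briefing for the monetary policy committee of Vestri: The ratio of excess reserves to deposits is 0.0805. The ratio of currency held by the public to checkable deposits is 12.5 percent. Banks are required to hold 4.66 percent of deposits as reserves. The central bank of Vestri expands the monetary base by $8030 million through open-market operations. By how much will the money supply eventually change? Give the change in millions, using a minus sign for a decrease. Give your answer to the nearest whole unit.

$35834 million

The money multiplier is m = (1 + c) / (rr + e + c) = (1 + 0.125) / (0.0466 + 0.0805 + 0.125) ≈ 4.46251.
The purchase adds 8030 million of base, so ΔM = m × ΔMB = 4.46251 × (+8030) = 35833.9553 million.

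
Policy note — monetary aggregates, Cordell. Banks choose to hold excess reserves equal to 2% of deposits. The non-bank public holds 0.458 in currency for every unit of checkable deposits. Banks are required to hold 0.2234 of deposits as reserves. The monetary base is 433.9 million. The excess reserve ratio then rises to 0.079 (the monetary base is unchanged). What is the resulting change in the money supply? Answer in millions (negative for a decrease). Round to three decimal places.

Initially m₁ = (1 + 0.458) / (0.2234 + 0.02 + 0.458) ≈ 2.0786997, so M₁ = 2.0786997 × 433.9 ≈ 901.9478 million.
After the change m₂ = (1 + 0.458) / (0.2234 + 0.079 + 0.458) ≈ 1.9174119, so M₂ = 1.9174119 × 433.9 ≈ 831.965 million.
ΔM = M₂ − M₁ = 831.965 − 901.9478 = -69.9828 million.

-69.983 million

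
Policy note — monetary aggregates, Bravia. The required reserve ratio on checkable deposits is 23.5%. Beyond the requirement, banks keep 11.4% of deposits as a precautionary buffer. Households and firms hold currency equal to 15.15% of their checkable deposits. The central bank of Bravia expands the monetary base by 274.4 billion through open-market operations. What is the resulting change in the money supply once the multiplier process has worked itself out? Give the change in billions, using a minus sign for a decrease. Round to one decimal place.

The money multiplier is m = (1 + c) / (rr + e + c) = (1 + 0.1515) / (0.235 + 0.114 + 0.1515) ≈ 2.30070.
The purchase adds 274.4 billion of base, so ΔM = m × ΔMB = 2.30070 × (+274.4) ≈ 631.3121 billion.

631.3 billion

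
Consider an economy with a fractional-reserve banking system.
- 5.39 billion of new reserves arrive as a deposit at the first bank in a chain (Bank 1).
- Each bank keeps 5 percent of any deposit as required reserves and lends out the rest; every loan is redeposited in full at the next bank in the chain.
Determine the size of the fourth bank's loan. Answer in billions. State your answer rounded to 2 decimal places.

Each bank lends a fraction (1 − rr) = 0.9500 of the deposit it receives, so Bank 4 receives 5.39·0.9500^3 and lends 5.39·0.9500^4 ≈ 4.3902 billion.

4.39 billion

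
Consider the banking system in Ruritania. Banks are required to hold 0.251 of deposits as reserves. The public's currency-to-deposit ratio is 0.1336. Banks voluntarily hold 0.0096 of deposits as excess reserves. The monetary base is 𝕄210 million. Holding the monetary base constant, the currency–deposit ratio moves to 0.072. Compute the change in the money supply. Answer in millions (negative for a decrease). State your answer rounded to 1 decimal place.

Initially m₁ = (1 + 0.1336) / (0.251 + 0.0096 + 0.1336) ≈ 2.87570, so M₁ = 2.87570 × 210 = 603.897 million.
After the change m₂ = (1 + 0.072) / (0.251 + 0.0096 + 0.072) ≈ 3.22309, so M₂ = 3.22309 × 210 = 676.8489 million.
ΔM = M₂ − M₁ = 676.8489 − 603.897 = 72.9519 million.

𝕄73.0 million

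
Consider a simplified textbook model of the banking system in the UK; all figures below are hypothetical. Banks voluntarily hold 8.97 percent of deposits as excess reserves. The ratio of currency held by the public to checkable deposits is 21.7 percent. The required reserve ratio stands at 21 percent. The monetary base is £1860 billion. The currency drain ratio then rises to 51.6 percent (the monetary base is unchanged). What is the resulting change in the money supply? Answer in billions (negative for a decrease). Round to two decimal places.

-924.06 billion

Initially m₁ = (1 + 0.217) / (0.21 + 0.0897 + 0.217) ≈ 2.3553319, so M₁ = 2.3553319 × 1860 ≈ 4380.9173 billion.
After the change m₂ = (1 + 0.516) / (0.21 + 0.0897 + 0.516) ≈ 1.8585264, so M₂ = 1.8585264 × 1860 ≈ 3456.8591 billion.
ΔM = M₂ − M₁ = 3456.8591 − 4380.9173 = -924.0582 billion.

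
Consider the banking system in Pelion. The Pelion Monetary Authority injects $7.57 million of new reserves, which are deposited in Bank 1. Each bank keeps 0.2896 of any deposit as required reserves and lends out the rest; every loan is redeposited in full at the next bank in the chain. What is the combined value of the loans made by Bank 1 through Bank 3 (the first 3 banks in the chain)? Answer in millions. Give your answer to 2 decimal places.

$11.91 million

Bank i lends (1 − rr)^i of the original deposit: Bank 1 lends 7.57·0.7104 ≈ 5.3777, Bank 2 lends 7.57·0.7104² ≈ 3.8203, and so on.
Summing a geometric series: total = 7.57·[0.7104·(1 − 0.7104^3) / (1 − 0.7104)] ≈ 11.9120 million.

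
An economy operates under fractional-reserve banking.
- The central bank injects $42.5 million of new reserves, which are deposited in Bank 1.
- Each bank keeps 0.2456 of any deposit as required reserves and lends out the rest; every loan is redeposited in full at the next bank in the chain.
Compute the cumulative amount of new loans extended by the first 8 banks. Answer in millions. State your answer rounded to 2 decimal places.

$116.85 million

Bank i lends (1 − rr)^i of the original deposit: Bank 1 lends 42.5·0.7544 = 32.0620, Bank 2 lends 42.5·0.7544² ≈ 24.1876, and so on.
Summing a geometric series: total = 42.5·[0.7544·(1 − 0.7544^8) / (1 − 0.7544)] ≈ 116.8502 million.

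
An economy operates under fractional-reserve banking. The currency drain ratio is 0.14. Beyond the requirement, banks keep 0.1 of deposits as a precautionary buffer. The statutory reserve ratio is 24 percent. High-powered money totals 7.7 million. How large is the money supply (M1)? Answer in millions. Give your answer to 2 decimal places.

The money multiplier is m = (1 + c) / (rr + e + c) = (1 + 0.14) / (0.24 + 0.1 + 0.14) = 2.3750.
So M = m × MB = 2.3750 × 7.7 = 18.2875 million.

18.29 million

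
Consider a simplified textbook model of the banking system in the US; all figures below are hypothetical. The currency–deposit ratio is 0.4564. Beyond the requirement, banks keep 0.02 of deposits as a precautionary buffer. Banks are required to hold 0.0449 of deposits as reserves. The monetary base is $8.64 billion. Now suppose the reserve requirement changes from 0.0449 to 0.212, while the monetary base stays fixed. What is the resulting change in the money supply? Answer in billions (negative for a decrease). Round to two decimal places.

-5.86 billion

Initially m₁ = (1 + 0.4564) / (0.0449 + 0.02 + 0.4564) ≈ 2.7938, so M₁ = 2.7938 × 8.64 ≈ 24.1384 billion.
After the change m₂ = (1 + 0.4564) / (0.212 + 0.02 + 0.4564) ≈ 2.1156, so M₂ = 2.1156 × 8.64 ≈ 18.2788 billion.
ΔM = M₂ − M₁ = 18.2788 − 24.1384 = -5.8596 billion.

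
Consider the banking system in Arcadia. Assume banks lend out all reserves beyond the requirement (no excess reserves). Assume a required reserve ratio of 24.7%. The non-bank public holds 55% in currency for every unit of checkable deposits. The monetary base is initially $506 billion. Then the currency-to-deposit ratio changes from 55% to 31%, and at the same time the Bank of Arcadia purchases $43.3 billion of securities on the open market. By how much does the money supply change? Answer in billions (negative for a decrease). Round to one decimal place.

$307.8 billion

Before: m₁ = (1 + 0.55) / (0.247 + 0.55) ≈ 1.94479, MB₁ = 506, so M₁ = 1.94479 × 506 ≈ 984.0637 billion.
After: m₂ = (1 + 0.31) / (0.247 + 0.31) ≈ 2.35189, MB₂ = 506 + 43.3 = 549.3, so M₂ = 2.35189 × 549.3 ≈ 1291.8932 billion.
ΔM = M₂ − M₁ = 1291.8932 − 984.0637 = 307.8295 billion.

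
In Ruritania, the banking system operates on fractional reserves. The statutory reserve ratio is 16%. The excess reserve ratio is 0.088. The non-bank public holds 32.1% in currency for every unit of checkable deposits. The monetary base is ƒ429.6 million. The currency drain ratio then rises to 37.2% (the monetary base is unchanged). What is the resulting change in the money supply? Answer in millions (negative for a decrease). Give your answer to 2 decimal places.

-46.70 million

Initially m₁ = (1 + 0.321) / (0.16 + 0.088 + 0.321) ≈ 2.321617, so M₁ = 2.321617 × 429.6 ≈ 997.3667 million.
After the change m₂ = (1 + 0.372) / (0.16 + 0.088 + 0.372) ≈ 2.212903, so M₂ = 2.212903 × 429.6 ≈ 950.6631 million.
ΔM = M₂ − M₁ = 950.6631 − 997.3667 = -46.7036 million.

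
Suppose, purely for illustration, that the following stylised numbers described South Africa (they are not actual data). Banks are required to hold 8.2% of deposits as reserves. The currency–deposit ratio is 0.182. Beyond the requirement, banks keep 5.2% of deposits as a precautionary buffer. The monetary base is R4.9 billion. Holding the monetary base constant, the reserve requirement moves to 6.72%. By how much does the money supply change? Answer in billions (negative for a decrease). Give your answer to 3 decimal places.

R0.901 billion

Initially m₁ = (1 + 0.182) / (0.082 + 0.052 + 0.182) ≈ 3.74051, so M₁ = 3.74051 × 4.9 ≈ 18.3285 billion.
After the change m₂ = (1 + 0.182) / (0.0672 + 0.052 + 0.182) ≈ 3.92430, so M₂ = 3.92430 × 4.9 ≈ 19.2291 billion.
ΔM = M₂ − M₁ = 19.2291 − 18.3285 = 0.9006 billion.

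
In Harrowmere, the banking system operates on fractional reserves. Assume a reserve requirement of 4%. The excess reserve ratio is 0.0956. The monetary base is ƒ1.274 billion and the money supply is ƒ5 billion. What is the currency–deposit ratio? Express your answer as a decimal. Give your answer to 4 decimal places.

Using m = M/MB = 5/1.274 ≈ 3.924647. From m = (1 + c)/(c + rr + e), rearranging gives 1 + c = m·(c + rr + e), so c·(1 − m) = m·(rr + e) − 1.
Hence c = [m·(rr + e) − 1]/(1 − m) = [3.924647 × (0.04 + 0.0956) − 1] / (1 − 3.924647) ≈ 0.159957.

0.1600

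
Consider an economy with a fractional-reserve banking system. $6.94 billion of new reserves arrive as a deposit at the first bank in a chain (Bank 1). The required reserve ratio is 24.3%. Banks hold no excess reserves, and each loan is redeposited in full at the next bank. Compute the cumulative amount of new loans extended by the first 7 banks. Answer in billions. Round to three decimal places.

Bank i lends (1 − rr)^i of the original deposit: Bank 1 lends 6.94·0.7570 ≈ 5.2536, Bank 2 lends 6.94·0.7570² ≈ 3.9770, and so on.
Summing a geometric series: total = 6.94·[0.7570·(1 − 0.7570^7) / (1 − 0.7570)] ≈ 18.5399 billion.

$18.540 billion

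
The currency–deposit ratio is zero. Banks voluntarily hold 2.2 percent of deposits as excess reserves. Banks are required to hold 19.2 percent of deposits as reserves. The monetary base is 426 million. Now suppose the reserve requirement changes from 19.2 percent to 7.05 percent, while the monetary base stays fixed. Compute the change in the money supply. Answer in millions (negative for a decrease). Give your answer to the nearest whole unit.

Initially m₁ = 1 / (0.192 + 0.022) ≈ 4.6729, so M₁ = 4.6729 × 426 = 1990.6554 million.
After the change m₂ = 1 / (0.0705 + 0.022) ≈ 10.8108, so M₂ = 10.8108 × 426 = 4605.4008 million.
ΔM = M₂ − M₁ = 4605.4008 − 1990.6554 = 2614.7454 million.

2615 million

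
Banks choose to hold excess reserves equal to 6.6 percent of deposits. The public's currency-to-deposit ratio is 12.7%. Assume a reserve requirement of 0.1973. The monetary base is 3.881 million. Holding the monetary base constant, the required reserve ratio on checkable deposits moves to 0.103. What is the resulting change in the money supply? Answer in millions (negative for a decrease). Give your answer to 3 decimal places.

3.570 million

Initially m₁ = (1 + 0.127) / (0.1973 + 0.066 + 0.127) ≈ 2.88752, so M₁ = 2.88752 × 3.881 ≈ 11.2065 million.
After the change m₂ = (1 + 0.127) / (0.103 + 0.066 + 0.127) ≈ 3.80743, so M₂ = 3.80743 × 3.881 ≈ 14.7766 million.
ΔM = M₂ − M₁ = 14.7766 − 11.2065 = 3.5701 million.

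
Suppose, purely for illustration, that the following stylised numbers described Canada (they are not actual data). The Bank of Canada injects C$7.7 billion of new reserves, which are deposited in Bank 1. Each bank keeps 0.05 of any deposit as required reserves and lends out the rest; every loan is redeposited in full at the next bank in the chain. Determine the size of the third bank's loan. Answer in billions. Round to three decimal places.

C$6.602 billion

Each bank lends a fraction (1 − rr) = 0.9500 of the deposit it receives, so Bank 3 receives 7.7·0.9500^2 and lends 7.7·0.9500^3 ≈ 6.6018 billion.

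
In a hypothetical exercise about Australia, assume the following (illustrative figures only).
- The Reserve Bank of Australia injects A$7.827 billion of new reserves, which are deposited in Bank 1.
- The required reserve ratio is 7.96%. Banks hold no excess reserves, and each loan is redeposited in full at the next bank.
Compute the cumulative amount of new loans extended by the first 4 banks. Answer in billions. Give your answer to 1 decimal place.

Bank i lends (1 − rr)^i of the original deposit: Bank 1 lends 7.827·0.9204 ≈ 7.2040, Bank 2 lends 7.827·0.9204² ≈ 6.6305, and so on.
Summing a geometric series: total = 7.827·[0.9204·(1 − 0.9204^4) / (1 − 0.9204)] ≈ 25.5542 billion.

A$25.6 billion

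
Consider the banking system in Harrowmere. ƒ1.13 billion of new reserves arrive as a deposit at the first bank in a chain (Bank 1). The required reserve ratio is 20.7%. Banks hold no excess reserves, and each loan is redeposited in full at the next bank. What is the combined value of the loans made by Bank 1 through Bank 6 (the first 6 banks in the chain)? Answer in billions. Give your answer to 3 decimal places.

Bank i lends (1 − rr)^i of the original deposit: Bank 1 lends 1.13·0.7930 ≈ 0.8961, Bank 2 lends 1.13·0.7930² ≈ 0.7106, and so on.
Summing a geometric series: total = 1.13·[0.7930·(1 − 0.7930^6) / (1 − 0.7930)] ≈ 3.2524 billion.

ƒ3.252 billion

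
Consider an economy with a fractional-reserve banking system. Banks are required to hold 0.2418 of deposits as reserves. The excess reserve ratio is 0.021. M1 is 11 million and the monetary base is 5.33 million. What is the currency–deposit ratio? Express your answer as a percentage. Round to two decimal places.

Using m = M/MB = 11/5.33 ≈ 2.063790. From m = (1 + c)/(c + rr + e), rearranging gives 1 + c = m·(c + rr + e), so c·(1 − m) = m·(rr + e) − 1.
Hence c = [m·(rr + e) − 1]/(1 − m) = [2.063790 × (0.2418 + 0.021) − 1] / (1 − 2.063790) ≈ 0.430194.

43.02%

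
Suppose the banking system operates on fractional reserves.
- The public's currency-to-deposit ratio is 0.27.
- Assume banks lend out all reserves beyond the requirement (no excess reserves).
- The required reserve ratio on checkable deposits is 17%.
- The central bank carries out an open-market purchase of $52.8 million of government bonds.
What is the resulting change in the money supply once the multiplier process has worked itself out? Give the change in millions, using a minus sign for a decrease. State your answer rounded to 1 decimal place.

The money multiplier is m = (1 + c) / (rr + c) = (1 + 0.27) / (0.17 + 0.27) ≈ 2.8864.
The purchase adds 52.8 million of base, so ΔM = m × ΔMB = 2.8864 × (+52.8) ≈ 152.4019 million.

$152.4 million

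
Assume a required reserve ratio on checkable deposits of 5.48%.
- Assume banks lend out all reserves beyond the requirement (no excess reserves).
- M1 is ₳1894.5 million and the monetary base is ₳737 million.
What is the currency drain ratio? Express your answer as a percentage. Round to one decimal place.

54.7%

Using m = M/MB = 1894.5/737 ≈ 2.570556. From m = (1 + c)/(c + rr + e), rearranging gives 1 + c = m·(c + rr + e), so c·(1 − m) = m·(rr + e) − 1.
Hence c = [m·(rr + e) − 1]/(1 − m) = [2.570556 × (0.0548 + 0) − 1] / (1 − 2.570556) ≈ 0.547025.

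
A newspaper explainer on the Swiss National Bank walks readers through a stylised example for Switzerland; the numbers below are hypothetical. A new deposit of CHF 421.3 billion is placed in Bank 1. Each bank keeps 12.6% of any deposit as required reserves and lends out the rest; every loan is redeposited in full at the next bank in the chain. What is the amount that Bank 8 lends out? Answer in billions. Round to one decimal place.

Each bank lends a fraction (1 − rr) = 0.8740 of the deposit it receives, so Bank 8 receives 421.3·0.8740^7 and lends 421.3·0.8740^8 ≈ 143.4442 billion.

CHF 143.4 billion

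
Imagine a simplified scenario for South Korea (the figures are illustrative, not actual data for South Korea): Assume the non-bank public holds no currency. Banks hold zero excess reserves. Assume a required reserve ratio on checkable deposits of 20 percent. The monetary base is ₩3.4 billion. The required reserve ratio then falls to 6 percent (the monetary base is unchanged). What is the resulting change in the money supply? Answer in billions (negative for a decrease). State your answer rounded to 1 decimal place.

Initially m₁ = 1 / (0.2) = 5, so M₁ = 5 × 3.4 = 17 billion.
After the change m₂ = 1 / (0.06) ≈ 16.6667, so M₂ = 16.6667 × 3.4 ≈ 56.6668 billion.
ΔM = M₂ − M₁ = 56.6668 − 17 = 39.6668 billion.

₩39.7 billion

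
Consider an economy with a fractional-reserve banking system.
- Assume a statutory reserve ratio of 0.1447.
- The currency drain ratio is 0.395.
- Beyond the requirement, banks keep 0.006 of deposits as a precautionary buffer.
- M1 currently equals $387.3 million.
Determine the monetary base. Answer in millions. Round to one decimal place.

$151.5 million

The money multiplier is m = (1 + c) / (rr + e + c) = (1 + 0.395) / (0.1447 + 0.006 + 0.395) ≈ 2.55635.
MB = M / m = 387.3 / 2.55635 ≈ 151.5051 million.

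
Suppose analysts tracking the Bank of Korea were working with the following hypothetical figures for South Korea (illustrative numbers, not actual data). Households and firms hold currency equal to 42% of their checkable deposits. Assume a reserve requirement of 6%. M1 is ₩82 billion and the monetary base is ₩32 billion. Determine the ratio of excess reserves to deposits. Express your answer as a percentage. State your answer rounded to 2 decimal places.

7.41%

Using m = M/MB = 82/32 = 2.562500. Since m = (1 + c)/(c + rr + e), the denominator satisfies c + rr + e = (1 + c)/m = (1 + 0.42) / 2.562500 ≈ 0.554146.
With c = 0.42 and rr = 0.06, the ratio of excess reserves to deposits is 0.554146 − 0.42 − 0.06 = 0.074146.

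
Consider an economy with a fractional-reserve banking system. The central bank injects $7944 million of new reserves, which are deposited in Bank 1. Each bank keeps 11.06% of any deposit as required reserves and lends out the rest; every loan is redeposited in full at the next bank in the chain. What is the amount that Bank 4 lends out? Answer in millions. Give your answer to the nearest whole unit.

$4971 million

Each bank lends a fraction (1 − rr) = 0.8894 of the deposit it receives, so Bank 4 receives 7944·0.8894^3 and lends 7944·0.8894^4 ≈ 4970.8166 million.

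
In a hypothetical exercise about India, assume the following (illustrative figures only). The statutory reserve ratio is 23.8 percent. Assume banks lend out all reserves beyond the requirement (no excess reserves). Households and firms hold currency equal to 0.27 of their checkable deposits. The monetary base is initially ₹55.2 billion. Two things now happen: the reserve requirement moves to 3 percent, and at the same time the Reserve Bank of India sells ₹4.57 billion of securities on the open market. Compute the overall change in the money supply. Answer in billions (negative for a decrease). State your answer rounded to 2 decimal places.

₹76.33 billion

Before: m₁ = (1 + 0.27) / (0.238 + 0.27) = 2.5, MB₁ = 55.2, so M₁ = 2.5 × 55.2 = 138 billion.
After: m₂ = (1 + 0.27) / (0.03 + 0.27) ≈ 4.23333, MB₂ = 55.2 − 4.57 = 50.63, so M₂ = 4.23333 × 50.63 ≈ 214.3335 billion.
ΔM = M₂ − M₁ = 214.3335 − 138 = 76.3335 billion.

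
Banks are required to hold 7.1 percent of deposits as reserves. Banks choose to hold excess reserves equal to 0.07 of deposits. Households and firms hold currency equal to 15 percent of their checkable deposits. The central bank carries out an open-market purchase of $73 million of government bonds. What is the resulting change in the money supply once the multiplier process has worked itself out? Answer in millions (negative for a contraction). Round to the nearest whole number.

The money multiplier is m = (1 + c) / (rr + e + c) = (1 + 0.15) / (0.071 + 0.07 + 0.15) ≈ 3.9519.
The purchase adds 73 million of base, so ΔM = m × ΔMB = 3.9519 × (+73) = 288.4887 million.

$288 million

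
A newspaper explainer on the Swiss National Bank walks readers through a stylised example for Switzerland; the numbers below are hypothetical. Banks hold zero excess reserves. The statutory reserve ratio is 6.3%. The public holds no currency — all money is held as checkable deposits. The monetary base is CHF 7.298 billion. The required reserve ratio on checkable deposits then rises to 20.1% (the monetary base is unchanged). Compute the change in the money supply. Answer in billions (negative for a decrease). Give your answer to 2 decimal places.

Initially m₁ = 1 / (0.063) ≈ 15.8730, so M₁ = 15.8730 × 7.298 ≈ 115.8412 billion.
After the change m₂ = 1 / (0.201) ≈ 4.9751, so M₂ = 4.9751 × 7.298 ≈ 36.3083 billion.
ΔM = M₂ − M₁ = 36.3083 − 115.8412 = -79.5329 billion.

-79.53 billion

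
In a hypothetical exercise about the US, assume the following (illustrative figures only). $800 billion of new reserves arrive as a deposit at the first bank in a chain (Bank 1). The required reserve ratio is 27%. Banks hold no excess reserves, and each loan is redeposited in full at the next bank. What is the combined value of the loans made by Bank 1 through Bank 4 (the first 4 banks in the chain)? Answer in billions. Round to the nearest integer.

$1549 billion

Bank i lends (1 − rr)^i of the original deposit: Bank 1 lends 800·0.7300 = 584.0000, Bank 2 lends 800·0.7300² = 426.3200, and so on.
Summing a geometric series: total = 800·[0.7300·(1 − 0.7300^4) / (1 − 0.7300)] ≈ 1548.7195 billion.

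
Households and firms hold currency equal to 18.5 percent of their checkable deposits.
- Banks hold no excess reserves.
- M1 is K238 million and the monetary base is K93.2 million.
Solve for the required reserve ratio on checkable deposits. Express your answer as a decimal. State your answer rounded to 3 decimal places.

Using m = M/MB = 238/93.2 ≈ 2.553648. Since m = (1 + c)/(c + rr + e), the denominator satisfies c + rr + e = (1 + c)/m = (1 + 0.185) / 2.553648 ≈ 0.464042.
With c = 0.185 and e = 0, the required reserve ratio on checkable deposits is 0.464042 − 0.185 − 0 = 0.279042.

0.279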